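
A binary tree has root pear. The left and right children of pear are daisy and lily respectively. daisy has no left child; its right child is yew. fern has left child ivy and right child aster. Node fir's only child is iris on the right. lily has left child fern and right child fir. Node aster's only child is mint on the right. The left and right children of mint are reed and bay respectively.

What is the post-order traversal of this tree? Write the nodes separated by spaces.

yew daisy ivy reed bay mint aster fern iris fir lily pear

Post-order visits the left subtree, then the right subtree, then the node.
At pear: go left to daisy.
  At daisy: no left child.
  At daisy: go right to yew.
    yew is a leaf — visit yew.
  Visit daisy.
At pear: go right to lily.
  At lily: go left to fern.
    At fern: go left to ivy.
      ivy is a leaf — visit ivy.
    At fern: go right to aster.
      At aster: no left child.
      At aster: go right to mint.
        At mint: go left to reed.
          reed is a leaf — visit reed.
        At mint: go right to bay.
          bay is a leaf — visit bay.
        Visit mint.
      Visit aster.
    Visit fern.
  At lily: go right to fir.
    At fir: no left child.
    At fir: go right to iris.
      iris is a leaf — visit iris.
    Visit fir.
  Visit lily.
Visit pear.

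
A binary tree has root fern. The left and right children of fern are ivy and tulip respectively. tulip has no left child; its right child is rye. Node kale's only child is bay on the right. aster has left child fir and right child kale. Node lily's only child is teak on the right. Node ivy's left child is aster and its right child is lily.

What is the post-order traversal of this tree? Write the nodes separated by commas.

Post-order visits the left subtree, then the right subtree, then the node.
At fern: go left to ivy.
  At ivy: go left to aster.
    At aster: go left to fir.
      fir is a leaf — visit fir.
    At aster: go right to kale.
      At kale: no left child.
      At kale: go right to bay.
        bay is a leaf — visit bay.
      Visit kale.
    Visit aster.
  At ivy: go right to lily.
    At lily: no left child.
    At lily: go right to teak.
      teak is a leaf — visit teak.
    Visit lily.
  Visit ivy.
At fern: go right to tulip.
  At tulip: no left child.
  At tulip: go right to rye.
    rye is a leaf — visit rye.
  Visit tulip.
Visit fern.

fir, bay, kale, aster, teak, lily, ivy, rye, tulip, fern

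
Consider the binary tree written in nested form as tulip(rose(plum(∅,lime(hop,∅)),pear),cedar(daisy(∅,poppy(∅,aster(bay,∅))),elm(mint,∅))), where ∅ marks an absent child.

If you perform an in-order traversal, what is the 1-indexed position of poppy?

8

In-order visits the left subtree, then the node, then the right subtree.
At tulip: go left to rose.
  At rose: go left to plum.
    At plum: no left child.
    Visit plum.
    At plum: go right to lime.
      At lime: go left to hop.
        hop is a leaf — visit hop.
      Visit lime.
      At lime: no right child.
  Visit rose.
  At rose: go right to pear.
    pear is a leaf — visit pear.
Visit tulip.
At tulip: go right to cedar.
  At cedar: go left to daisy.
    At daisy: no left child.
    Visit daisy.
    At daisy: go right to poppy.
      At poppy: no left child.
      Visit poppy.
      At poppy: go right to aster.
        At aster: go left to bay.
          bay is a leaf — visit bay.
        Visit aster.
        At aster: no right child.
  Visit cedar.
  At cedar: go right to elm.
    At elm: go left to mint.
      mint is a leaf — visit mint.
    Visit elm.
    At elm: no right child.
Full in-order sequence: plum, hop, lime, rose, pear, tulip, daisy, poppy, bay, aster, cedar, mint, elm.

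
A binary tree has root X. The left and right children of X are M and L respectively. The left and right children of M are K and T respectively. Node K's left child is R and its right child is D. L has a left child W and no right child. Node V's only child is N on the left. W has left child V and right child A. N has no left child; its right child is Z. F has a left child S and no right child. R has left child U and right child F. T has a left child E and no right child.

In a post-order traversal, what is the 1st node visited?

U

Post-order visits the left subtree, then the right subtree, then the node.
At X: go left to M.
  At M: go left to K.
    At K: go left to R.
      At R: go left to U.
        U is a leaf — visit U.
      At R: go right to F.
        At F: go left to S.
          S is a leaf — visit S.
        At F: no right child.
        Visit F.
      Visit R.
    At K: go right to D.
      D is a leaf — visit D.
    Visit K.
  At M: go right to T.
    At T: go left to E.
      E is a leaf — visit E.
    At T: no right child.
    Visit T.
  Visit M.
At X: go right to L.
  At L: go left to W.
    At W: go left to V.
      At V: go left to N.
        At N: no left child.
        At N: go right to Z.
          Z is a leaf — visit Z.
        Visit N.
      At V: no right child.
      Visit V.
    At W: go right to A.
      A is a leaf — visit A.
    Visit W.
  At L: no right child.
  Visit L.
Visit X.
Full post-order sequence: U, S, F, R, D, K, E, T, M, Z, N, V, A, W, L, X.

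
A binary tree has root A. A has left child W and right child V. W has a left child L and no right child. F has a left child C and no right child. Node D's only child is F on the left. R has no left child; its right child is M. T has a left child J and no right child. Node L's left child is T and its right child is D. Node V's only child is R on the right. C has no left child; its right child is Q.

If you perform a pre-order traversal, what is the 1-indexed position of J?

Pre-order visits the node, then its left subtree, then its right subtree.
Visit A.
At A: go left to W.
  Visit W.
  At W: go left to L.
    Visit L.
    At L: go left to T.
      Visit T.
      At T: go left to J.
        J is a leaf — visit J.
      At T: no right child.
    At L: go right to D.
      Visit D.
      At D: go left to F.
        Visit F.
        At F: go left to C.
          Visit C.
          At C: no left child.
          At C: go right to Q.
            Q is a leaf — visit Q.
        At F: no right child.
      At D: no right child.
  At W: no right child.
At A: go right to V.
  Visit V.
  At V: no left child.
  At V: go right to R.
    Visit R.
    At R: no left child.
    At R: go right to M.
      M is a leaf — visit M.
Full pre-order sequence: A, W, L, T, J, D, F, C, Q, V, R, M.

5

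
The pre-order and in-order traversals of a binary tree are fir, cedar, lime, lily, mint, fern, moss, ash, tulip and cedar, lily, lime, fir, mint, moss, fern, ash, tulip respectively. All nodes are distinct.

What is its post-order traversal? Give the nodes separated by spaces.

lily lime cedar moss tulip ash fern mint fir

The first element of pre-order is the root; it splits in-order into left and right subtrees.
Root fir: left subtree has 3 nodes {cedar, lily, lime}, right has 5 {mint, moss, fern, ash, tulip}.
  Root cedar: left subtree has 0 nodes { }, right has 2 {lily, lime}.
    Root lime: left subtree has 1 node {lily}, right has 0 { }.
  Root mint: left subtree has 0 nodes { }, right has 4 {moss, fern, ash, tulip}.
    Root fern: left subtree has 1 node {moss}, right has 2 {ash, tulip}.
      Root ash: left subtree has 0 nodes { }, right has 1 {tulip}.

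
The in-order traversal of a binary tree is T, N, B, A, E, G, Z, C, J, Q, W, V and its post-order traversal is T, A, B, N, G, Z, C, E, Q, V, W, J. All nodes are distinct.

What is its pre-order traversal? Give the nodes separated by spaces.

J E N T B A C Z G W Q V

The last element of post-order is the root; it splits in-order into left and right subtrees.
Root J: left subtree has 8 nodes {T, N, B, A, E, G, Z, C}, right has 3 {Q, W, V}.
  Root E: left subtree has 4 nodes {T, N, B, A}, right has 3 {G, Z, C}.
    Root N: left subtree has 1 node {T}, right has 2 {B, A}.
      Root B: left subtree has 0 nodes { }, right has 1 {A}.
    Root C: left subtree has 2 nodes {G, Z}, right has 0 { }.
      Root Z: left subtree has 1 node {G}, right has 0 { }.
  Root W: left subtree has 1 node {Q}, right has 1 {V}.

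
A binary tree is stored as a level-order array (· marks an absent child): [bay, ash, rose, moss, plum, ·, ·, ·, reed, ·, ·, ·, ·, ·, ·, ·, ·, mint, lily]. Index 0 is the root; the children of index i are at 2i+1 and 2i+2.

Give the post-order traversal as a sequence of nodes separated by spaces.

mint lily reed moss plum ash rose bay

Post-order visits the left subtree, then the right subtree, then the node.
At bay: go left to ash.
  At ash: go left to moss.
    At moss: no left child.
    At moss: go right to reed.
      At reed: go left to mint.
        mint is a leaf — visit mint.
      At reed: go right to lily.
        lily is a leaf — visit lily.
      Visit reed.
    Visit moss.
  At ash: go right to plum.
    plum is a leaf — visit plum.
  Visit ash.
At bay: go right to rose.
  rose is a leaf — visit rose.
Visit bay.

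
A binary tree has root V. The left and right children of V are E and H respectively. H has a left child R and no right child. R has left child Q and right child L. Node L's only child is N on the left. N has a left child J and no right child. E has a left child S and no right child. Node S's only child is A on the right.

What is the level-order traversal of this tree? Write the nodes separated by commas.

V, E, H, S, R, A, Q, L, N, J

Level-order visits nodes level by level from the root, left to right within each level.
Level 0: V
Level 1: E, H
Level 2: S, R
Level 3: A, Q, L
Level 4: N
Level 5: J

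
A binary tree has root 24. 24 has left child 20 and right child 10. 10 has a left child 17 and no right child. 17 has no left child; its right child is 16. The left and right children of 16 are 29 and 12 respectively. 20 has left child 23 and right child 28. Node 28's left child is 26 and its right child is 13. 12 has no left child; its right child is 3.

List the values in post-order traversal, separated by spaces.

Post-order visits the left subtree, then the right subtree, then the node.
At 24: go left to 20.
  At 20: go left to 23.
    23 is a leaf — visit 23.
  At 20: go right to 28.
    At 28: go left to 26.
      26 is a leaf — visit 26.
    At 28: go right to 13.
      13 is a leaf — visit 13.
    Visit 28.
  Visit 20.
At 24: go right to 10.
  At 10: go left to 17.
    At 17: no left child.
    At 17: go right to 16.
      At 16: go left to 29.
        29 is a leaf — visit 29.
      At 16: go right to 12.
        At 12: no left child.
        At 12: go right to 3.
          3 is a leaf — visit 3.
        Visit 12.
      Visit 16.
    Visit 17.
  At 10: no right child.
  Visit 10.
Visit 24.

23 26 13 28 20 29 3 12 16 17 10 24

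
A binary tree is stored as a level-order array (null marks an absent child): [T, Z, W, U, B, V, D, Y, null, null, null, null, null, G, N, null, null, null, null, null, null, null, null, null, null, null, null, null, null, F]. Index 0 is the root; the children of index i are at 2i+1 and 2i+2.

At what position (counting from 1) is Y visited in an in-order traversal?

In-order visits the left subtree, then the node, then the right subtree.
At T: go left to Z.
  At Z: go left to U.
    At U: go left to Y.
      Y is a leaf — visit Y.
    Visit U.
    At U: no right child.
  Visit Z.
  At Z: go right to B.
    B is a leaf — visit B.
Visit T.
At T: go right to W.
  At W: go left to V.
    V is a leaf — visit V.
  Visit W.
  At W: go right to D.
    At D: go left to G.
      G is a leaf — visit G.
    Visit D.
    At D: go right to N.
      At N: go left to F.
        F is a leaf — visit F.
      Visit N.
      At N: no right child.
Full in-order sequence: Y, U, Z, B, T, V, W, G, D, F, N.

1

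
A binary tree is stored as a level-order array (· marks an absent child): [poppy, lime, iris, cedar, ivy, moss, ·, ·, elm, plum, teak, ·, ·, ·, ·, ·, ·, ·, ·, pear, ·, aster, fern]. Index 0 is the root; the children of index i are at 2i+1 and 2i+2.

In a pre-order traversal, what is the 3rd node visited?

Pre-order visits the node, then its left subtree, then its right subtree.
Visit poppy.
At poppy: go left to lime.
  Visit lime.
  At lime: go left to cedar.
    Visit cedar.
    At cedar: no left child.
    At cedar: go right to elm.
      elm is a leaf — visit elm.
  At lime: go right to ivy.
    Visit ivy.
    At ivy: go left to plum.
      Visit plum.
      At plum: go left to pear.
        pear is a leaf — visit pear.
      At plum: no right child.
    At ivy: go right to teak.
      Visit teak.
      At teak: go left to aster.
        aster is a leaf — visit aster.
      At teak: go right to fern.
        fern is a leaf — visit fern.
At poppy: go right to iris.
  Visit iris.
  At iris: go left to moss.
    moss is a leaf — visit moss.
  At iris: no right child.
Full pre-order sequence: poppy, lime, cedar, elm, ivy, plum, pear, teak, aster, fern, iris, moss.

cedar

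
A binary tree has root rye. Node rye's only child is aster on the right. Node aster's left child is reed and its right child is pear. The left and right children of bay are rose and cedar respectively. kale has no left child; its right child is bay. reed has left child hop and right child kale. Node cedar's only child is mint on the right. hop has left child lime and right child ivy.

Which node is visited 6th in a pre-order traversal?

Pre-order visits the node, then its left subtree, then its right subtree.
Visit rye.
At rye: no left child.
At rye: go right to aster.
  Visit aster.
  At aster: go left to reed.
    Visit reed.
    At reed: go left to hop.
      Visit hop.
      At hop: go left to lime.
        lime is a leaf — visit lime.
      At hop: go right to ivy.
        ivy is a leaf — visit ivy.
    At reed: go right to kale.
      Visit kale.
      At kale: no left child.
      At kale: go right to bay.
        Visit bay.
        At bay: go left to rose.
          rose is a leaf — visit rose.
        At bay: go right to cedar.
          Visit cedar.
          At cedar: no left child.
          At cedar: go right to mint.
            mint is a leaf — visit mint.
  At aster: go right to pear.
    pear is a leaf — visit pear.
Full pre-order sequence: rye, aster, reed, hop, lime, ivy, kale, bay, rose, cedar, mint, pear.

ivy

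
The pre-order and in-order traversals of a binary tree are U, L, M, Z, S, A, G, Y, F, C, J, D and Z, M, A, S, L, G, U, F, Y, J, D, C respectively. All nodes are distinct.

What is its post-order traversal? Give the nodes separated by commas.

Z, A, S, M, G, L, F, D, J, C, Y, U

The first element of pre-order is the root; it splits in-order into left and right subtrees.
Root U: left subtree has 6 nodes {Z, M, A, S, L, G}, right has 5 {F, Y, J, D, C}.
  Root L: left subtree has 4 nodes {Z, M, A, S}, right has 1 {G}.
    Root M: left subtree has 1 node {Z}, right has 2 {A, S}.
      Root S: left subtree has 1 node {A}, right has 0 { }.
  Root Y: left subtree has 1 node {F}, right has 3 {J, D, C}.
    Root C: left subtree has 2 nodes {J, D}, right has 0 { }.
      Root J: left subtree has 0 nodes { }, right has 1 {D}.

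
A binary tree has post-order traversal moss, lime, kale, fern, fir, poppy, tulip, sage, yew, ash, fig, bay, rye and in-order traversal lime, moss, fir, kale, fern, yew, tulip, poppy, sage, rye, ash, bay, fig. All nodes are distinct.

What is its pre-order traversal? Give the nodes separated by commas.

rye, yew, fir, lime, moss, fern, kale, sage, tulip, poppy, bay, ash, fig

The last element of post-order is the root; it splits in-order into left and right subtrees.
Root rye: left subtree has 9 nodes {lime, moss, fir, kale, fern, yew, tulip, poppy, sage}, right has 3 {ash, bay, fig}.
  Root yew: left subtree has 5 nodes {lime, moss, fir, kale, fern}, right has 3 {tulip, poppy, sage}.
    Root fir: left subtree has 2 nodes {lime, moss}, right has 2 {kale, fern}.
      Root lime: left subtree has 0 nodes { }, right has 1 {moss}.
      Root fern: left subtree has 1 node {kale}, right has 0 { }.
    Root sage: left subtree has 2 nodes {tulip, poppy}, right has 0 { }.
      Root tulip: left subtree has 0 nodes { }, right has 1 {poppy}.
  Root bay: left subtree has 1 node {ash}, right has 1 {fig}.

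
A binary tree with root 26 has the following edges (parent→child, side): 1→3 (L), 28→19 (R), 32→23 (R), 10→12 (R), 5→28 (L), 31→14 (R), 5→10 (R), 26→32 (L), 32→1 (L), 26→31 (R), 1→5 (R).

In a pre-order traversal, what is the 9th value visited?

Pre-order visits the node, then its left subtree, then its right subtree.
Visit 26.
At 26: go left to 32.
  Visit 32.
  At 32: go left to 1.
    Visit 1.
    At 1: go left to 3.
      3 is a leaf — visit 3.
    At 1: go right to 5.
      Visit 5.
      At 5: go left to 28.
        Visit 28.
        At 28: no left child.
        At 28: go right to 19.
          19 is a leaf — visit 19.
      At 5: go right to 10.
        Visit 10.
        At 10: no left child.
        At 10: go right to 12.
          12 is a leaf — visit 12.
  At 32: go right to 23.
    23 is a leaf — visit 23.
At 26: go right to 31.
  Visit 31.
  At 31: no left child.
  At 31: go right to 14.
    14 is a leaf — visit 14.
Full pre-order sequence: 26, 32, 1, 3, 5, 28, 19, 10, 12, 23, 31, 14.

12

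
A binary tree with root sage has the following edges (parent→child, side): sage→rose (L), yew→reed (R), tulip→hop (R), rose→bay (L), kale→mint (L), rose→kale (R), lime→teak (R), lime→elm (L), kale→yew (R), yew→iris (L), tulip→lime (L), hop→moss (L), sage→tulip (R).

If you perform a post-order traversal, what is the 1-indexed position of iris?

Post-order visits the left subtree, then the right subtree, then the node.
At sage: go left to rose.
  At rose: go left to bay.
    bay is a leaf — visit bay.
  At rose: go right to kale.
    At kale: go left to mint.
      mint is a leaf — visit mint.
    At kale: go right to yew.
      At yew: go left to iris.
        iris is a leaf — visit iris.
      At yew: go right to reed.
        reed is a leaf — visit reed.
      Visit yew.
    Visit kale.
  Visit rose.
At sage: go right to tulip.
  At tulip: go left to lime.
    At lime: go left to elm.
      elm is a leaf — visit elm.
    At lime: go right to teak.
      teak is a leaf — visit teak.
    Visit lime.
  At tulip: go right to hop.
    At hop: go left to moss.
      moss is a leaf — visit moss.
    At hop: no right child.
    Visit hop.
  Visit tulip.
Visit sage.
Full post-order sequence: bay, mint, iris, reed, yew, kale, rose, elm, teak, lime, moss, hop, tulip, sage.

3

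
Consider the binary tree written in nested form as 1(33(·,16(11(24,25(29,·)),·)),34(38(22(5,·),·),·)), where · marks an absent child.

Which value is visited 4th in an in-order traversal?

29

In-order visits the left subtree, then the node, then the right subtree.
At 1: go left to 33.
  At 33: no left child.
  Visit 33.
  At 33: go right to 16.
    At 16: go left to 11.
      At 11: go left to 24.
        24 is a leaf — visit 24.
      Visit 11.
      At 11: go right to 25.
        At 25: go left to 29.
          29 is a leaf — visit 29.
        Visit 25.
        At 25: no right child.
    Visit 16.
    At 16: no right child.
Visit 1.
At 1: go right to 34.
  At 34: go left to 38.
    At 38: go left to 22.
      At 22: go left to 5.
        5 is a leaf — visit 5.
      Visit 22.
      At 22: no right child.
    Visit 38.
    At 38: no right child.
  Visit 34.
  At 34: no right child.
Full in-order sequence: 33, 24, 11, 29, 25, 16, 1, 5, 22, 38, 34.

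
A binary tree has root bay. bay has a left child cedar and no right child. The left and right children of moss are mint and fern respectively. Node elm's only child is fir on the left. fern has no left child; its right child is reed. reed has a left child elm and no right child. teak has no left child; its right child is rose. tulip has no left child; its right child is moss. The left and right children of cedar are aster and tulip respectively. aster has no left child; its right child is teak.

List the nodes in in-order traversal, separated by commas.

aster, teak, rose, cedar, tulip, mint, moss, fern, fir, elm, reed, bay

In-order visits the left subtree, then the node, then the right subtree.
At bay: go left to cedar.
  At cedar: go left to aster.
    At aster: no left child.
    Visit aster.
    At aster: go right to teak.
      At teak: no left child.
      Visit teak.
      At teak: go right to rose.
        rose is a leaf — visit rose.
  Visit cedar.
  At cedar: go right to tulip.
    At tulip: no left child.
    Visit tulip.
    At tulip: go right to moss.
      At moss: go left to mint.
        mint is a leaf — visit mint.
      Visit moss.
      At moss: go right to fern.
        At fern: no left child.
        Visit fern.
        At fern: go right to reed.
          At reed: go left to elm.
            At elm: go left to fir.
              fir is a leaf — visit fir.
            Visit elm.
            At elm: no right child.
          Visit reed.
          At reed: no right child.
Visit bay.
At bay: no right child.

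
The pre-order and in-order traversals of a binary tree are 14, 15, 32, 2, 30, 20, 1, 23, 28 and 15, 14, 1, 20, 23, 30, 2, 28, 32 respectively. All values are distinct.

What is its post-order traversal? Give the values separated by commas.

The first element of pre-order is the root; it splits in-order into left and right subtrees.
Root 14: left subtree has 1 node {15}, right has 7 {1, 20, 23, 30, 2, 28, 32}.
  Root 32: left subtree has 6 nodes {1, 20, 23, 30, 2, 28}, right has 0 { }.
    Root 2: left subtree has 4 nodes {1, 20, 23, 30}, right has 1 {28}.
      Root 30: left subtree has 3 nodes {1, 20, 23}, right has 0 { }.
        Root 20: left subtree has 1 node {1}, right has 1 {23}.

15, 1, 23, 20, 30, 28, 2, 32, 14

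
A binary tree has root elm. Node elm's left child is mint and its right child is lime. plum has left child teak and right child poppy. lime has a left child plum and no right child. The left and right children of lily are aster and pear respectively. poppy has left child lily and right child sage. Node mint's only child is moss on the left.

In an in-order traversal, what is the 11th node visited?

In-order visits the left subtree, then the node, then the right subtree.
At elm: go left to mint.
  At mint: go left to moss.
    moss is a leaf — visit moss.
  Visit mint.
  At mint: no right child.
Visit elm.
At elm: go right to lime.
  At lime: go left to plum.
    At plum: go left to teak.
      teak is a leaf — visit teak.
    Visit plum.
    At plum: go right to poppy.
      At poppy: go left to lily.
        At lily: go left to aster.
          aster is a leaf — visit aster.
        Visit lily.
        At lily: go right to pear.
          pear is a leaf — visit pear.
      Visit poppy.
      At poppy: go right to sage.
        sage is a leaf — visit sage.
  Visit lime.
  At lime: no right child.
Full in-order sequence: moss, mint, elm, teak, plum, aster, lily, pear, poppy, sage, lime.

lime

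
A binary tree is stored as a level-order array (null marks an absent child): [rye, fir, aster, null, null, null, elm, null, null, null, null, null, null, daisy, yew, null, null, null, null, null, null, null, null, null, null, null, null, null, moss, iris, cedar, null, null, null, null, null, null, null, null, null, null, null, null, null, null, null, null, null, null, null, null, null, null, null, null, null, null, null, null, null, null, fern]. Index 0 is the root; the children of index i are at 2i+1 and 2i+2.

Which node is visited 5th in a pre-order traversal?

daisy

Pre-order visits the node, then its left subtree, then its right subtree.
Visit rye.
At rye: go left to fir.
  fir is a leaf — visit fir.
At rye: go right to aster.
  Visit aster.
  At aster: no left child.
  At aster: go right to elm.
    Visit elm.
    At elm: go left to daisy.
      Visit daisy.
      At daisy: no left child.
      At daisy: go right to moss.
        moss is a leaf — visit moss.
    At elm: go right to yew.
      Visit yew.
      At yew: go left to iris.
        iris is a leaf — visit iris.
      At yew: go right to cedar.
        Visit cedar.
        At cedar: go left to fern.
          fern is a leaf — visit fern.
        At cedar: no right child.
Full pre-order sequence: rye, fir, aster, elm, daisy, moss, yew, iris, cedar, fern.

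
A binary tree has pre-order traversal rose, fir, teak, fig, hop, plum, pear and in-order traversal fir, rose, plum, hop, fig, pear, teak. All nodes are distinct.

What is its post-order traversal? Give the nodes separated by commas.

fir, plum, hop, pear, fig, teak, rose

The first element of pre-order is the root; it splits in-order into left and right subtrees.
Root rose: left subtree has 1 node {fir}, right has 5 {plum, hop, fig, pear, teak}.
  Root teak: left subtree has 4 nodes {plum, hop, fig, pear}, right has 0 { }.
    Root fig: left subtree has 2 nodes {plum, hop}, right has 1 {pear}.
      Root hop: left subtree has 1 node {plum}, right has 0 { }.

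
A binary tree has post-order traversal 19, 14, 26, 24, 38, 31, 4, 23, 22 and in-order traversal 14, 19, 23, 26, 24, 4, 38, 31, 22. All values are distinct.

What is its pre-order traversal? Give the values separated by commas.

The last element of post-order is the root; it splits in-order into left and right subtrees.
Root 22: left subtree has 8 nodes {14, 19, 23, 26, 24, 4, 38, 31}, right has 0 { }.
  Root 23: left subtree has 2 nodes {14, 19}, right has 5 {26, 24, 4, 38, 31}.
    Root 14: left subtree has 0 nodes { }, right has 1 {19}.
    Root 4: left subtree has 2 nodes {26, 24}, right has 2 {38, 31}.
      Root 24: left subtree has 1 node {26}, right has 0 { }.
      Root 31: left subtree has 1 node {38}, right has 0 { }.

22, 23, 14, 19, 4, 24, 26, 31, 38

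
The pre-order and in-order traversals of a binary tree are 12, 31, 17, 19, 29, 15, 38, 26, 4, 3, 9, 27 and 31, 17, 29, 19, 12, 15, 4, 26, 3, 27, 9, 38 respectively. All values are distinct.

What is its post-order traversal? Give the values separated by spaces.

29 19 17 31 4 27 9 3 26 38 15 12

The first element of pre-order is the root; it splits in-order into left and right subtrees.
Root 12: left subtree has 4 nodes {31, 17, 29, 19}, right has 7 {15, 4, 26, 3, 27, 9, 38}.
  Root 31: left subtree has 0 nodes { }, right has 3 {17, 29, 19}.
    Root 17: left subtree has 0 nodes { }, right has 2 {29, 19}.
      Root 19: left subtree has 1 node {29}, right has 0 { }.
  Root 15: left subtree has 0 nodes { }, right has 6 {4, 26, 3, 27, 9, 38}.
    Root 38: left subtree has 5 nodes {4, 26, 3, 27, 9}, right has 0 { }.
      Root 26: left subtree has 1 node {4}, right has 3 {3, 27, 9}.
        Root 3: left subtree has 0 nodes { }, right has 2 {27, 9}.
          Root 9: left subtree has 1 node {27}, right has 0 { }.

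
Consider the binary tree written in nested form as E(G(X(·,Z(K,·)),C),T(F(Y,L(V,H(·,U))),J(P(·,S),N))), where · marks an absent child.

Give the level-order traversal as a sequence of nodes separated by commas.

E, G, T, X, C, F, J, Z, Y, L, P, N, K, V, H, S, U

Level-order visits nodes level by level from the root, left to right within each level.
Level 0: E
Level 1: G, T
Level 2: X, C, F, J
Level 3: Z, Y, L, P, N
Level 4: K, V, H, S
Level 5: U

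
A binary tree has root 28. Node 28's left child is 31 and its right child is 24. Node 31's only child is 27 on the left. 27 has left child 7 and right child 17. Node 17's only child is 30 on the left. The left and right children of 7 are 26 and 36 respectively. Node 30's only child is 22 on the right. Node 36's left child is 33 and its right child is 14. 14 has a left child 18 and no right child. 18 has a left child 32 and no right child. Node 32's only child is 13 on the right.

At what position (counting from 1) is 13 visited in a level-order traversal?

15

Level-order visits nodes level by level from the root, left to right within each level.
Level 0: 28
Level 1: 31, 24
Level 2: 27
Level 3: 7, 17
Level 4: 26, 36, 30
Level 5: 33, 14, 22
Level 6: 18
Level 7: 32
Level 8: 13
Full level-order sequence: 28, 31, 24, 27, 7, 17, 26, 36, 30, 33, 14, 22, 18, 32, 13.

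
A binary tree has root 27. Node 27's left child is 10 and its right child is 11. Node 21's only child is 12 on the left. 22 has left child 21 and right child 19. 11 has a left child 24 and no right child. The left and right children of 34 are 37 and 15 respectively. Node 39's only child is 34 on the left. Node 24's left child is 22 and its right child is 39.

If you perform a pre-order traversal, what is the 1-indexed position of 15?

Pre-order visits the node, then its left subtree, then its right subtree.
Visit 27.
At 27: go left to 10.
  10 is a leaf — visit 10.
At 27: go right to 11.
  Visit 11.
  At 11: go left to 24.
    Visit 24.
    At 24: go left to 22.
      Visit 22.
      At 22: go left to 21.
        Visit 21.
        At 21: go left to 12.
          12 is a leaf — visit 12.
        At 21: no right child.
      At 22: go right to 19.
        19 is a leaf — visit 19.
    At 24: go right to 39.
      Visit 39.
      At 39: go left to 34.
        Visit 34.
        At 34: go left to 37.
          37 is a leaf — visit 37.
        At 34: go right to 15.
          15 is a leaf — visit 15.
      At 39: no right child.
  At 11: no right child.
Full pre-order sequence: 27, 10, 11, 24, 22, 21, 12, 19, 39, 34, 37, 15.

12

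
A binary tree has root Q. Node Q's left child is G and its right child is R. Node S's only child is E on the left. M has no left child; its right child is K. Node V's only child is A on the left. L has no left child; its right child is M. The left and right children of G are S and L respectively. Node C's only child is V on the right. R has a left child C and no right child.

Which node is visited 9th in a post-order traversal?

C

Post-order visits the left subtree, then the right subtree, then the node.
At Q: go left to G.
  At G: go left to S.
    At S: go left to E.
      E is a leaf — visit E.
    At S: no right child.
    Visit S.
  At G: go right to L.
    At L: no left child.
    At L: go right to M.
      At M: no left child.
      At M: go right to K.
        K is a leaf — visit K.
      Visit M.
    Visit L.
  Visit G.
At Q: go right to R.
  At R: go left to C.
    At C: no left child.
    At C: go right to V.
      At V: go left to A.
        A is a leaf — visit A.
      At V: no right child.
      Visit V.
    Visit C.
  At R: no right child.
  Visit R.
Visit Q.
Full post-order sequence: E, S, K, M, L, G, A, V, C, R, Q.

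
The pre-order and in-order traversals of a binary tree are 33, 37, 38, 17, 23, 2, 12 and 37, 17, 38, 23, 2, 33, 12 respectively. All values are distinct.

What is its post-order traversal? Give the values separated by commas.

The first element of pre-order is the root; it splits in-order into left and right subtrees.
Root 33: left subtree has 5 nodes {37, 17, 38, 23, 2}, right has 1 {12}.
  Root 37: left subtree has 0 nodes { }, right has 4 {17, 38, 23, 2}.
    Root 38: left subtree has 1 node {17}, right has 2 {23, 2}.
      Root 23: left subtree has 0 nodes { }, right has 1 {2}.

17, 2, 23, 38, 37, 12, 33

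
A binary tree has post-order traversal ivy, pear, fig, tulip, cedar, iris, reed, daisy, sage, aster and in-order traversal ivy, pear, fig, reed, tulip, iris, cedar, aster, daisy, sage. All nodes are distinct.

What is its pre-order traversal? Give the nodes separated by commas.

The last element of post-order is the root; it splits in-order into left and right subtrees.
Root aster: left subtree has 7 nodes {ivy, pear, fig, reed, tulip, iris, cedar}, right has 2 {daisy, sage}.
  Root reed: left subtree has 3 nodes {ivy, pear, fig}, right has 3 {tulip, iris, cedar}.
    Root fig: left subtree has 2 nodes {ivy, pear}, right has 0 { }.
      Root pear: left subtree has 1 node {ivy}, right has 0 { }.
    Root iris: left subtree has 1 node {tulip}, right has 1 {cedar}.
  Root sage: left subtree has 1 node {daisy}, right has 0 { }.

aster, reed, fig, pear, ivy, iris, tulip, cedar, sage, daisy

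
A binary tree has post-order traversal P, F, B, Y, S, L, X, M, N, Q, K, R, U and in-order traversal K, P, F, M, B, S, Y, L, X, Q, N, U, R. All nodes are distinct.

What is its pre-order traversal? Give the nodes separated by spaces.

The last element of post-order is the root; it splits in-order into left and right subtrees.
Root U: left subtree has 11 nodes {K, P, F, M, B, S, Y, L, X, Q, N}, right has 1 {R}.
  Root K: left subtree has 0 nodes { }, right has 10 {P, F, M, B, S, Y, L, X, Q, N}.
    Root Q: left subtree has 8 nodes {P, F, M, B, S, Y, L, X}, right has 1 {N}.
      Root M: left subtree has 2 nodes {P, F}, right has 5 {B, S, Y, L, X}.
        Root F: left subtree has 1 node {P}, right has 0 { }.
        Root X: left subtree has 4 nodes {B, S, Y, L}, right has 0 { }.
          Root L: left subtree has 3 nodes {B, S, Y}, right has 0 { }.
            Root S: left subtree has 1 node {B}, right has 1 {Y}.

U K Q M F P X L S B Y N R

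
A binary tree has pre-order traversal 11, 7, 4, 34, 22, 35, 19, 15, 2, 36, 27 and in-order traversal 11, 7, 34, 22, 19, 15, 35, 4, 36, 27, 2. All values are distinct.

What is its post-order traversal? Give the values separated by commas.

15, 19, 35, 22, 34, 27, 36, 2, 4, 7, 11

The first element of pre-order is the root; it splits in-order into left and right subtrees.
Root 11: left subtree has 0 nodes { }, right has 10 {7, 34, 22, 19, 15, 35, 4, 36, 27, 2}.
  Root 7: left subtree has 0 nodes { }, right has 9 {34, 22, 19, 15, 35, 4, 36, 27, 2}.
    Root 4: left subtree has 5 nodes {34, 22, 19, 15, 35}, right has 3 {36, 27, 2}.
      Root 34: left subtree has 0 nodes { }, right has 4 {22, 19, 15, 35}.
        Root 22: left subtree has 0 nodes { }, right has 3 {19, 15, 35}.
          Root 35: left subtree has 2 nodes {19, 15}, right has 0 { }.
            Root 19: left subtree has 0 nodes { }, right has 1 {15}.
      Root 2: left subtree has 2 nodes {36, 27}, right has 0 { }.
        Root 36: left subtree has 0 nodes { }, right has 1 {27}.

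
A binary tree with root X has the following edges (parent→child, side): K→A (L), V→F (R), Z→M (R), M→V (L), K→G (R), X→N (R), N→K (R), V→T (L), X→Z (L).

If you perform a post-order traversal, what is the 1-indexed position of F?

2

Post-order visits the left subtree, then the right subtree, then the node.
At X: go left to Z.
  At Z: no left child.
  At Z: go right to M.
    At M: go left to V.
      At V: go left to T.
        T is a leaf — visit T.
      At V: go right to F.
        F is a leaf — visit F.
      Visit V.
    At M: no right child.
    Visit M.
  Visit Z.
At X: go right to N.
  At N: no left child.
  At N: go right to K.
    At K: go left to A.
      A is a leaf — visit A.
    At K: go right to G.
      G is a leaf — visit G.
    Visit K.
  Visit N.
Visit X.
Full post-order sequence: T, F, V, M, Z, A, G, K, N, X.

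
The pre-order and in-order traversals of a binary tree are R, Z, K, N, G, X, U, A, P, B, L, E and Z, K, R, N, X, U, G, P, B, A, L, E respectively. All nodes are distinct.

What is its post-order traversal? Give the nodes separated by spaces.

K Z U X B P E L A G N R

The first element of pre-order is the root; it splits in-order into left and right subtrees.
Root R: left subtree has 2 nodes {Z, K}, right has 9 {N, X, U, G, P, B, A, L, E}.
  Root Z: left subtree has 0 nodes { }, right has 1 {K}.
  Root N: left subtree has 0 nodes { }, right has 8 {X, U, G, P, B, A, L, E}.
    Root G: left subtree has 2 nodes {X, U}, right has 5 {P, B, A, L, E}.
      Root X: left subtree has 0 nodes { }, right has 1 {U}.
      Root A: left subtree has 2 nodes {P, B}, right has 2 {L, E}.
        Root P: left subtree has 0 nodes { }, right has 1 {B}.
        Root L: left subtree has 0 nodes { }, right has 1 {E}.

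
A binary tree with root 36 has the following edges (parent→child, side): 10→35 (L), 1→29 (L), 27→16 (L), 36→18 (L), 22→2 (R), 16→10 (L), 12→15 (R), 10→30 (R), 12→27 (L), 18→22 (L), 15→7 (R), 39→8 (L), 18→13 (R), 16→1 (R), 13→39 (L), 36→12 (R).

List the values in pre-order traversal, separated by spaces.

36 18 22 2 13 39 8 12 27 16 10 35 30 1 29 15 7

Pre-order visits the node, then its left subtree, then its right subtree.
Visit 36.
At 36: go left to 18.
  Visit 18.
  At 18: go left to 22.
    Visit 22.
    At 22: no left child.
    At 22: go right to 2.
      2 is a leaf — visit 2.
  At 18: go right to 13.
    Visit 13.
    At 13: go left to 39.
      Visit 39.
      At 39: go left to 8.
        8 is a leaf — visit 8.
      At 39: no right child.
    At 13: no right child.
At 36: go right to 12.
  Visit 12.
  At 12: go left to 27.
    Visit 27.
    At 27: go left to 16.
      Visit 16.
      At 16: go left to 10.
        Visit 10.
        At 10: go left to 35.
          35 is a leaf — visit 35.
        At 10: go right to 30.
          30 is a leaf — visit 30.
      At 16: go right to 1.
        Visit 1.
        At 1: go left to 29.
          29 is a leaf — visit 29.
        At 1: no right child.
    At 27: no right child.
  At 12: go right to 15.
    Visit 15.
    At 15: no left child.
    At 15: go right to 7.
      7 is a leaf — visit 7.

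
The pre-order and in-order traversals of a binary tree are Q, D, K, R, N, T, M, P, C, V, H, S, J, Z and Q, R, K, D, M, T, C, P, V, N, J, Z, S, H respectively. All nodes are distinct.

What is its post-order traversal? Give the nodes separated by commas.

R, K, M, C, V, P, T, Z, J, S, H, N, D, Q

The first element of pre-order is the root; it splits in-order into left and right subtrees.
Root Q: left subtree has 0 nodes { }, right has 13 {R, K, D, M, T, C, P, V, N, J, Z, S, H}.
  Root D: left subtree has 2 nodes {R, K}, right has 10 {M, T, C, P, V, N, J, Z, S, H}.
    Root K: left subtree has 1 node {R}, right has 0 { }.
    Root N: left subtree has 5 nodes {M, T, C, P, V}, right has 4 {J, Z, S, H}.
      Root T: left subtree has 1 node {M}, right has 3 {C, P, V}.
        Root P: left subtree has 1 node {C}, right has 1 {V}.
      Root H: left subtree has 3 nodes {J, Z, S}, right has 0 { }.
        Root S: left subtree has 2 nodes {J, Z}, right has 0 { }.
          Root J: left subtree has 0 nodes { }, right has 1 {Z}.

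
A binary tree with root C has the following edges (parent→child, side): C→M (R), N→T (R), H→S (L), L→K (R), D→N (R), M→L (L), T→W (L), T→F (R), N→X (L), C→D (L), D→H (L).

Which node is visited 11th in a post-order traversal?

M

Post-order visits the left subtree, then the right subtree, then the node.
At C: go left to D.
  At D: go left to H.
    At H: go left to S.
      S is a leaf — visit S.
    At H: no right child.
    Visit H.
  At D: go right to N.
    At N: go left to X.
      X is a leaf — visit X.
    At N: go right to T.
      At T: go left to W.
        W is a leaf — visit W.
      At T: go right to F.
        F is a leaf — visit F.
      Visit T.
    Visit N.
  Visit D.
At C: go right to M.
  At M: go left to L.
    At L: no left child.
    At L: go right to K.
      K is a leaf — visit K.
    Visit L.
  At M: no right child.
  Visit M.
Visit C.
Full post-order sequence: S, H, X, W, F, T, N, D, K, L, M, C.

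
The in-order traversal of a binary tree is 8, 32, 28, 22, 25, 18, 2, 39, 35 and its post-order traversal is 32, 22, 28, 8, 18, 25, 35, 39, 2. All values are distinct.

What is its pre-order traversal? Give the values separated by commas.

The last element of post-order is the root; it splits in-order into left and right subtrees.
Root 2: left subtree has 6 nodes {8, 32, 28, 22, 25, 18}, right has 2 {39, 35}.
  Root 25: left subtree has 4 nodes {8, 32, 28, 22}, right has 1 {18}.
    Root 8: left subtree has 0 nodes { }, right has 3 {32, 28, 22}.
      Root 28: left subtree has 1 node {32}, right has 1 {22}.
  Root 39: left subtree has 0 nodes { }, right has 1 {35}.

2, 25, 8, 28, 32, 22, 18, 39, 35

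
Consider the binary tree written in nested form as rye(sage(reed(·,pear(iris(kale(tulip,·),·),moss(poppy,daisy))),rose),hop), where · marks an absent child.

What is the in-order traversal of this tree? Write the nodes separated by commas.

In-order visits the left subtree, then the node, then the right subtree.
At rye: go left to sage.
  At sage: go left to reed.
    At reed: no left child.
    Visit reed.
    At reed: go right to pear.
      At pear: go left to iris.
        At iris: go left to kale.
          At kale: go left to tulip.
            tulip is a leaf — visit tulip.
          Visit kale.
          At kale: no right child.
        Visit iris.
        At iris: no right child.
      Visit pear.
      At pear: go right to moss.
        At moss: go left to poppy.
          poppy is a leaf — visit poppy.
        Visit moss.
        At moss: go right to daisy.
          daisy is a leaf — visit daisy.
  Visit sage.
  At sage: go right to rose.
    rose is a leaf — visit rose.
Visit rye.
At rye: go right to hop.
  hop is a leaf — visit hop.

reed, tulip, kale, iris, pear, poppy, moss, daisy, sage, rose, rye, hop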